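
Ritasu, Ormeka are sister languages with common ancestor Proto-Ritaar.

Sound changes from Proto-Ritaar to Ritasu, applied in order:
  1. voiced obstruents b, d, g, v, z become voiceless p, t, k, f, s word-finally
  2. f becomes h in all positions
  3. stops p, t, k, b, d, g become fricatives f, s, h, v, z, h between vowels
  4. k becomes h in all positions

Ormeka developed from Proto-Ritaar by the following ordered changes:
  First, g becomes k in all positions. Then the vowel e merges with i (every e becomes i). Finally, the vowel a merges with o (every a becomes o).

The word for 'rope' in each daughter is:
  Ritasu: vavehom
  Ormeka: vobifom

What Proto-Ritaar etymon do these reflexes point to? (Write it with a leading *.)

Position 2: Ritasu has a, Ormeka has o. Ritasu preserves a here (none of its changes turn any other segment into a), so the proto-segment is *a.
Position 5: Ritasu has h, Ormeka has f. Ormeka preserves f here (none of its changes turn any other segment into f), so the proto-segment is *f.
Position 3: Ritasu has v, Ormeka has b. Ormeka preserves b here (none of its changes turn any other segment into b), so the proto-segment is *b.
Continuing position by position gives *vabefom; check it forward:
Ritasu: *vabefom > vabehom > vavehom  (by unconditioned shift, intervocalic lenition)
Ormeka: *vabefom
  vabefom (rule 1 does not apply)
  vabefom → vabifom   [vowel merger]
  vabifom → vobifom   [vowel merger]
  giving Ormeka vobifom.
*vabefom is the unique common source.

*vabefom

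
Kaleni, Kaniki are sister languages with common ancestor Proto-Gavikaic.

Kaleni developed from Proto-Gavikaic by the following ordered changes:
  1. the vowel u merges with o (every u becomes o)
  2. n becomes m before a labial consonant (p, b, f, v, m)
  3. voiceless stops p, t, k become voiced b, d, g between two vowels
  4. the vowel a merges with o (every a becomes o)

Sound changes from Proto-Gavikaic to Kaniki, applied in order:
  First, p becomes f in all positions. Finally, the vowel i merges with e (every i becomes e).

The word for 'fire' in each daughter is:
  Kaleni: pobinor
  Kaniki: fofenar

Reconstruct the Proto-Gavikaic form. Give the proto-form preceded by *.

Position 1: Kaleni has p, Kaniki has f. Kaleni preserves p here (none of its changes turn any other segment into p), so the proto-segment is *p.
Position 3: Kaleni has b, Kaniki has f. Taking the neighbouring segments as reconstructed: Kaleni b could go back to *p or *b; Kaniki f could go back to *p or *f — the one source consistent with every daughter is *p.
Position 4: Kaleni has i, Kaniki has e. Kaleni preserves i here (none of its changes turn any other segment into i), so the proto-segment is *i.
Continuing position by position gives *popinar; check it forward:
Kaleni: start from *popinar.
  rule 1: no change — popinar
  rule 2: no change — popinar
  rule 3 (intervocalic voicing): popinar → pobinar
  rule 4 (vowel merger): pobinar → pobinor
  ⇒ Kaleni pobinor
Kaniki: start from *popinar.
  rule 1 (unconditioned shift): popinar → fofinar
  rule 2 (vowel merger): fofinar → fofenar
  ⇒ Kaniki fofenar
No other proto-form is consistent with every reflex, so the reconstruction is *popinar.

*popinar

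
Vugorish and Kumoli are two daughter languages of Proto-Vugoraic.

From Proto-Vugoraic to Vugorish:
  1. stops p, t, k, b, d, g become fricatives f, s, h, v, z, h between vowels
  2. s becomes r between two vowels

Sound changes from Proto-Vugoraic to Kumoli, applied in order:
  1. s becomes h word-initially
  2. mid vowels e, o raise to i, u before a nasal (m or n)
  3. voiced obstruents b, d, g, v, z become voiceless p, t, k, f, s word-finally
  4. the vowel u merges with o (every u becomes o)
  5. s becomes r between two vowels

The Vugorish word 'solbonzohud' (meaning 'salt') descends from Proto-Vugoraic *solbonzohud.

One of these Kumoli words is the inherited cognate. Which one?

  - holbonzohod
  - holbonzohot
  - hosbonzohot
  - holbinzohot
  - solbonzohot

holbonzohot

Kumoli: *solbonzohud
  solbonzohud → holbonzohud   [debuccalisation]
  holbonzohud → holbunzohud   [pre-nasal raising]
  holbunzohud → holbunzohut   [final devoicing]
  holbunzohut → holbonzohot   [vowel merger]
  holbonzohot (rule 5 does not apply)
  giving Kumoli holbonzohot.
The other candidates each miss or misapply at least one Kumoli change.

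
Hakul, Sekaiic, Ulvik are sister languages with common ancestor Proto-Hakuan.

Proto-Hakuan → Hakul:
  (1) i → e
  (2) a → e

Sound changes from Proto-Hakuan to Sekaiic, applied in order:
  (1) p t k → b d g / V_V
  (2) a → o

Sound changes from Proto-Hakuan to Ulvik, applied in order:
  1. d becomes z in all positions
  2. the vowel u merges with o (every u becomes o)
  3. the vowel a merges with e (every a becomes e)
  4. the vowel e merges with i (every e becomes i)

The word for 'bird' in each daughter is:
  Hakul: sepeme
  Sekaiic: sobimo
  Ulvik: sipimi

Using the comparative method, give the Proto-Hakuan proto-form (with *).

*sapima

Position 4: Hakul has e, Sekaiic has i, Ulvik has i. Sekaiic preserves i here (none of its changes turn any other segment into i), so the proto-segment is *i.
Position 2: Hakul has e, Sekaiic has o, Ulvik has i. Taking the neighbouring segments as reconstructed: Hakul e could go back to *a or *e or *i; Sekaiic o could go back to *a or *o; Ulvik i could go back to *a or *e or *i — the one source consistent with every daughter is *a.
Position 3: Hakul has p, Sekaiic has b, Ulvik has p. Hakul preserves p here (none of its changes turn any other segment into p), so the proto-segment is *p.
This points to *sapima. Verify forward in each daughter:
Hakul: *sapima
  sapima → sapema   [vowel merger]
  sapema → sepeme   [vowel merger]
  giving Hakul sepeme.
Sekaiic: *sapima
  sapima → sabima   [intervocalic voicing]
  sabima → sobimo   [vowel merger]
  giving Sekaiic sobimo.
Ulvik: *sapima > sepime > sipimi  (by vowel merger, vowel merger)
Only *sapima yields all of Hakul sepeme, Sekaiic sobimo, Ulvik sipimi.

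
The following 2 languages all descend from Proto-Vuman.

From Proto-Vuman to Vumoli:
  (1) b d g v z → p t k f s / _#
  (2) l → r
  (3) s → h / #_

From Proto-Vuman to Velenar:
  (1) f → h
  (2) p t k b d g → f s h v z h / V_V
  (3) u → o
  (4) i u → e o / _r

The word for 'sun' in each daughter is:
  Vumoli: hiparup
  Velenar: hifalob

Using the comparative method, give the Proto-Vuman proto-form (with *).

Position 5: Vumoli has r, Velenar has l. Velenar preserves l here (none of its changes turn any other segment into l), so the proto-segment is *l.
Position 7: Vumoli has p, Velenar has b. Velenar preserves b here (none of its changes turn any other segment into b), so the proto-segment is *b.
Continuing position by position gives *hipalub; check it forward:
Vumoli: *hipalub > hipalup > hiparup  (by final devoicing, unconditioned shift)
Velenar: *hipalub > hifalub > hifalob  (by intervocalic lenition, vowel merger)
Only *hipalub yields all of Vumoli hiparup, Velenar hifalob.

*hipalub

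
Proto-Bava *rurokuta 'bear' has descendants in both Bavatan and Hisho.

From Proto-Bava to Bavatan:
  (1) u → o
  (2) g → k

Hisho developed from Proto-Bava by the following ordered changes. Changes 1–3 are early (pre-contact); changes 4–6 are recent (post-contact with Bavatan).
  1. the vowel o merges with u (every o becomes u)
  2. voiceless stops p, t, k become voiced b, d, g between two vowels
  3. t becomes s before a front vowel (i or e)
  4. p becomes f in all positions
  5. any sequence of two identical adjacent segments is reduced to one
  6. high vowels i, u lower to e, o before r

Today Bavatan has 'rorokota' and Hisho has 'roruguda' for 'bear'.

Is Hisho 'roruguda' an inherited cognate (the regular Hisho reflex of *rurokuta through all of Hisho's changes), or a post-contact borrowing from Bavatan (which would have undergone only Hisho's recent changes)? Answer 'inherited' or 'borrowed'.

If inherited, *rurokuta would pass through all of Hisho's changes:
Hisho: *rurokuta
  rurokuta → rurukuta   [vowel merger]
  rurukuta → ruruguda   [intervocalic voicing]
  ruruguda (rule 3 does not apply)
  ruruguda (rule 4 does not apply)
  ruruguda (rule 5 does not apply)
  ruruguda → roruguda   [pre-rhotic lowering]
  giving Hisho roruguda.
If borrowed from Bavatan 'rorokota' after the early changes, it would undergo only the recent ones:
  rule 4 (unconditioned shift): no change (rorokota)
  rule 5 (degemination): no change (rorokota)
  rule 6 (pre-rhotic lowering): no change (rorokota)
  ⇒ as a loan: rorokota
Hisho 'roruguda' matches the inherited outcome exactly, so it is an inherited cognate, not a loan.

inherited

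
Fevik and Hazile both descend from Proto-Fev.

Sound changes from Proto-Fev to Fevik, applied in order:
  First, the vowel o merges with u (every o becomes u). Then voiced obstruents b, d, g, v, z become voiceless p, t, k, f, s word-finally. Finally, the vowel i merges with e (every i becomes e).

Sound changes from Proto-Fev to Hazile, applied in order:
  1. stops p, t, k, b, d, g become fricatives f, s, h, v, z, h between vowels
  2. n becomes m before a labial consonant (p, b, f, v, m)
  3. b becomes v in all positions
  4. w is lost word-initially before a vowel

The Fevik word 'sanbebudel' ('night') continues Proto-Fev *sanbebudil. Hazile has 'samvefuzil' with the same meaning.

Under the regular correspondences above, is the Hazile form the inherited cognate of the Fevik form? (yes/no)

Derive the expected Hazile reflex of *sanbebudil:
Hazile: *sanbebudil
  sanbebudil → sanbevuzil   [intervocalic lenition]
  sanbevuzil → sambevuzil   [nasal place assimilation]
  sambevuzil → samvevuzil   [unconditioned shift]
  samvevuzil (rule 4 does not apply)
  giving Hazile samvevuzil.
The regular Hazile reflex would be 'samvevuzil', but the attested form is 'samvefuzil'. The correspondence is irregular, so they are not cognates (the Hazile form has a different source).

no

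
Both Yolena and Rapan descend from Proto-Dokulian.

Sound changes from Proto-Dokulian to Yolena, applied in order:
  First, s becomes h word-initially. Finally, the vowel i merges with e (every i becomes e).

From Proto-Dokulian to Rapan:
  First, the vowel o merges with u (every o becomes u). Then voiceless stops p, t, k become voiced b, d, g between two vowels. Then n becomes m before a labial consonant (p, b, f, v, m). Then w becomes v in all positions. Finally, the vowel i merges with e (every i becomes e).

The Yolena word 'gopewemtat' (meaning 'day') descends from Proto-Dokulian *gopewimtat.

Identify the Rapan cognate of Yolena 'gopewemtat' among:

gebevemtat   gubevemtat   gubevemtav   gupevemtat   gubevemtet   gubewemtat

gubevemtat

Rapan: *gopewimtat > gupewimtat > gubewimtat > gubevimtat > gubevemtat  (by vowel merger, intervocalic voicing, unconditioned shift, vowel merger)
Among the options, 'gubevemtat' alone shows every Rapan change applied in order.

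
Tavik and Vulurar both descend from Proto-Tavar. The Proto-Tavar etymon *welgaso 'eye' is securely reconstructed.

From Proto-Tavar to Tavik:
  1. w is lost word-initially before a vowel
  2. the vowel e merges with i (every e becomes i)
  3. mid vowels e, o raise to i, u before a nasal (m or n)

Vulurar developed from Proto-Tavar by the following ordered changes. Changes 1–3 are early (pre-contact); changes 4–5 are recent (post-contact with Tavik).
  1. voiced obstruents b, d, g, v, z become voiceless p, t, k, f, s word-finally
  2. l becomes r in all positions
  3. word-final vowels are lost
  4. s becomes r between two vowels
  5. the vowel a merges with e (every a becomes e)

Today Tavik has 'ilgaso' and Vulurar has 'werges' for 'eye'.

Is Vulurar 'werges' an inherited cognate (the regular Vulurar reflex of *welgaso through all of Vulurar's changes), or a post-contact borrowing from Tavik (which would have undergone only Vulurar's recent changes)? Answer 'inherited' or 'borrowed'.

If inherited, *welgaso would pass through all of Vulurar's changes:
Vulurar: *welgaso
  welgaso (rule 1 does not apply)
  welgaso → wergaso   [unconditioned shift]
  wergaso → wergas   [apocope]
  wergas (rule 4 does not apply)
  wergas → werges   [vowel merger]
  giving Vulurar werges.
If borrowed from Tavik 'ilgaso' after the early changes, it would undergo only the recent ones:
  rule 4 (rhotacism): ilgaso → ilgaro
  rule 5 (vowel merger): ilgaro → ilgero
  ⇒ as a loan: ilgero
Vulurar 'werges' matches the inherited outcome exactly, so it is an inherited cognate, not a loan.

inherited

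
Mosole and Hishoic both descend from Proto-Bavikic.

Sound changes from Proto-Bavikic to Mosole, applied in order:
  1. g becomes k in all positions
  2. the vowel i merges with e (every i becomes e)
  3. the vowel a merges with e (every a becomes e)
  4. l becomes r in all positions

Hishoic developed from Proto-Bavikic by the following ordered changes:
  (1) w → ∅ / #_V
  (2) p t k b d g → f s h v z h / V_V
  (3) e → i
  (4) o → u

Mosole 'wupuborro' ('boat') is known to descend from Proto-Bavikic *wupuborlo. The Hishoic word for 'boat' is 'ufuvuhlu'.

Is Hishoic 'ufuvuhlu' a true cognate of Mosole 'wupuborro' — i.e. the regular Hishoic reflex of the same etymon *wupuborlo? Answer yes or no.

Derive the expected Hishoic reflex of *wupuborlo:
Hishoic: start from *wupuborlo.
  rule 1 (glide loss): wupuborlo → upuborlo
  rule 2 (intervocalic lenition): upuborlo → ufuvorlo
  rule 3: no change — ufuvorlo
  rule 4 (vowel merger): ufuvorlo → ufuvurlu
  ⇒ Hishoic ufuvurlu
The regular Hishoic reflex would be 'ufuvurlu', but the attested form is 'ufuvuhlu'. The correspondence is irregular, so they are not cognates (the Hishoic form has a different source).

no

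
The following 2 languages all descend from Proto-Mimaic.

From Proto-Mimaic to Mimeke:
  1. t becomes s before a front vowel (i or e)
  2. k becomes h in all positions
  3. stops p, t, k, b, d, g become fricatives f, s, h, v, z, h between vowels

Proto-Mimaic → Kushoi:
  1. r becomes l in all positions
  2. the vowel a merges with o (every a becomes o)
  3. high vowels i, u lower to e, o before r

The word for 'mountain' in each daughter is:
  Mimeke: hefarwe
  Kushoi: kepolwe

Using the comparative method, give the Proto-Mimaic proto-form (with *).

Position 5: Mimeke has r, Kushoi has l. Mimeke preserves r here (none of its changes turn any other segment into r), so the proto-segment is *r.
Position 1: Mimeke has h, Kushoi has k. Kushoi preserves k here (none of its changes turn any other segment into k), so the proto-segment is *k.
Continuing position by position gives *keparwe; check it forward:
Mimeke: start from *keparwe.
  rule 1: no change — keparwe
  rule 2 (unconditioned shift): keparwe → heparwe
  rule 3 (intervocalic lenition): heparwe → hefarwe
  ⇒ Mimeke hefarwe
Kushoi: *keparwe > kepalwe > kepolwe  (by unconditioned shift, vowel merger)
No other proto-form is consistent with every reflex, so the reconstruction is *keparwe.

*keparwe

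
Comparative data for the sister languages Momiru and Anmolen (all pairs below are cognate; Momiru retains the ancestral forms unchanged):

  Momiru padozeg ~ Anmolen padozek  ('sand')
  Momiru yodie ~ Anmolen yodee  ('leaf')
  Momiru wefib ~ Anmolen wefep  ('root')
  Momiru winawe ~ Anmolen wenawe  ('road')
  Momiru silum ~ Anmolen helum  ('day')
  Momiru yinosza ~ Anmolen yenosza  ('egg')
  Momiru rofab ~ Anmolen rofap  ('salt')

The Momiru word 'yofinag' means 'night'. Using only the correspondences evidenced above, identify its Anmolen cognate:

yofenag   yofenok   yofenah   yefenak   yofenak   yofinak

yofenak

winawe ~ wenawe, yinosza ~ yenosza — Momiru i corresponds to Anmolen e after a consonant, before a nasal.
padozeg ~ padozek — Momiru g corresponds to Anmolen k word-finally.
Applying these to Momiru 'yofinag':
  yofinag → yofenag   (i→e after a consonant, before a nasal)
  yofenag → yofenak   (g→k word-finally)
So the Anmolen cognate is 'yofenak'.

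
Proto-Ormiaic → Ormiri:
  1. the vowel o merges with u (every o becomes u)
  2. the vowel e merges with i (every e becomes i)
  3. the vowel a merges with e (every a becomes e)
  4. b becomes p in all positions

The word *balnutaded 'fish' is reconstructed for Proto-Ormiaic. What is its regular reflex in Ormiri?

pelnutedid

Ormiri: *balnutaded
  balnutaded (rule 1 does not apply)
  balnutaded → balnutadid   [vowel merger]
  balnutadid → belnutedid   [vowel merger]
  belnutedid → pelnutedid   [unconditioned shift]
  giving Ormiri pelnutedid.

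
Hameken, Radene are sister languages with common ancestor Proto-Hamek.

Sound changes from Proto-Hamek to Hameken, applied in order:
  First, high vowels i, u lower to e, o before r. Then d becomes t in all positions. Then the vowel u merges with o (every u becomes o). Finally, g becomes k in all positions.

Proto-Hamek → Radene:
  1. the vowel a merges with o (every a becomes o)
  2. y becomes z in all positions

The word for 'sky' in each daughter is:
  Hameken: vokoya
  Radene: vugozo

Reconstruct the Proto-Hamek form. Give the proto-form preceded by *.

*vugoya

Position 3: Hameken has k, Radene has g. Radene preserves g here (none of its changes turn any other segment into g), so the proto-segment is *g.
Position 5: Hameken has y, Radene has z. Hameken preserves y here (none of its changes turn any other segment into y), so the proto-segment is *y.
Position 6: Hameken has a, Radene has o. Hameken preserves a here (none of its changes turn any other segment into a), so the proto-segment is *a.
Continuing position by position gives *vugoya; check it forward:
Hameken: start from *vugoya.
  rule 1: no change — vugoya
  rule 2: no change — vugoya
  rule 3 (vowel merger): vugoya → vogoya
  rule 4 (unconditioned shift): vogoya → vokoya
  ⇒ Hameken vokoya
Radene: *vugoya > vugoyo > vugozo  (by vowel merger, unconditioned shift)
No other proto-form is consistent with every reflex, so the reconstruction is *vugoya.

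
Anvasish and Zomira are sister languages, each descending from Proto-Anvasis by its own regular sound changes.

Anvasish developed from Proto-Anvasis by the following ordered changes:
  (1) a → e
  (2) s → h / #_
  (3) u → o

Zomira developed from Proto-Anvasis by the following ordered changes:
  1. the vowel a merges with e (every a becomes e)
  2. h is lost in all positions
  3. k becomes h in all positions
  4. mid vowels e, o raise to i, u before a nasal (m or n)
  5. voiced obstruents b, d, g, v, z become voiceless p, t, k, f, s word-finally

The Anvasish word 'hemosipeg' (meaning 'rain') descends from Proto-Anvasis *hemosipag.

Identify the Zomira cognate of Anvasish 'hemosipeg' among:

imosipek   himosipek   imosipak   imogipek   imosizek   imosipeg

Zomira: *hemosipag
  hemosipag → hemosipeg   [vowel merger]
  hemosipeg → emosipeg   [h-loss]
  emosipeg (rule 3 does not apply)
  emosipeg → imosipeg   [pre-nasal raising]
  imosipeg → imosipek   [final devoicing]
  giving Zomira imosipek.
The other candidates each miss or misapply at least one Zomira change.

imosipek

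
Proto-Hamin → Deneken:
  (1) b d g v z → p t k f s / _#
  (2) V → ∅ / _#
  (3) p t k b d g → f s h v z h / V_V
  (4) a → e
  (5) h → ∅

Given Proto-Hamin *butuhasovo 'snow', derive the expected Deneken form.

busuesov

Deneken: *butuhasovo > butuhasov > busuhasov > busuhesov > busuesov  (by apocope, intervocalic lenition, vowel merger, h-loss)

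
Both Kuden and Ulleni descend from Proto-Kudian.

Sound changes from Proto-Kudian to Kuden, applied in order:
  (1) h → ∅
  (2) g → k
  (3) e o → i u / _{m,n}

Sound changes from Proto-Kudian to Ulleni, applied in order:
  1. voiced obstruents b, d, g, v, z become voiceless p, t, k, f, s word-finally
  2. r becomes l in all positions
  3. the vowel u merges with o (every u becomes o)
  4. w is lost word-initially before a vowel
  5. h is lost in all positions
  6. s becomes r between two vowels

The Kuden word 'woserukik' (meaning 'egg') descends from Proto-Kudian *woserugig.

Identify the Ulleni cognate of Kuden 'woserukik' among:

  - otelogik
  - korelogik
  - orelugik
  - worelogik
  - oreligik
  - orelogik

Ulleni: *woserugig
  woserugig → woserugik   [final devoicing]
  woserugik → woselugik   [unconditioned shift]
  woselugik → woselogik   [vowel merger]
  woselogik → oselogik   [glide loss]
  oselogik (rule 5 does not apply)
  oselogik → orelogik   [rhotacism]
  giving Ulleni orelogik.
Only 'orelogik' matches the regular Ulleni development of *woserugig.

orelogik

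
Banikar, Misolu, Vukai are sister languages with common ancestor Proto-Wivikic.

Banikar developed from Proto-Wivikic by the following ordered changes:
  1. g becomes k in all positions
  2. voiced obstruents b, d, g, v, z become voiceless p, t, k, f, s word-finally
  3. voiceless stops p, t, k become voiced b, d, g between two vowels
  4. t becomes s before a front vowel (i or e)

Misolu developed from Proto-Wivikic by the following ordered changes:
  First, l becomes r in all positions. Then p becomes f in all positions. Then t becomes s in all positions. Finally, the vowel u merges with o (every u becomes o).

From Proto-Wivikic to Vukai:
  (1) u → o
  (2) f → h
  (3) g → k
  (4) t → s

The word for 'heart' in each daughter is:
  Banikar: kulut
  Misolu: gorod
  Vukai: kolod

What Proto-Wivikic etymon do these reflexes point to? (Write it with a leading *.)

Position 4: Banikar has u, Misolu has o, Vukai has o. Banikar preserves u here (none of its changes turn any other segment into u), so the proto-segment is *u.
Position 3: Banikar has l, Misolu has r, Vukai has l. Banikar preserves l here (none of its changes turn any other segment into l), so the proto-segment is *l.
This points to *gulud. Verify forward in each daughter:
Banikar: *gulud
  gulud → kulud   [unconditioned shift]
  kulud → kulut   [final devoicing]
  kulut (rule 3 does not apply)
  kulut (rule 4 does not apply)
  giving Banikar kulut.
Misolu: *gulud
  gulud → gurud   [unconditioned shift]
  gurud (rule 2 does not apply)
  gurud (rule 3 does not apply)
  gurud → gorod   [vowel merger]
  giving Misolu gorod.
Vukai: *gulud
  gulud → golod   [vowel merger]
  golod (rule 2 does not apply)
  golod → kolod   [unconditioned shift]
  kolod (rule 4 does not apply)
  giving Vukai kolod.
No other proto-form is consistent with every reflex, so the reconstruction is *gulud.

*gulud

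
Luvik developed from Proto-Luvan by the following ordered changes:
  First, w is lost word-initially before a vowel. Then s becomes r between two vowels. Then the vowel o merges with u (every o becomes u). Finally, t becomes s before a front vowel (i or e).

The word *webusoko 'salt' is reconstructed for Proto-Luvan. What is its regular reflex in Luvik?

Luvik: *webusoko > ebusoko > eburoko > eburuku  (by glide loss, rhotacism, vowel merger)

eburuku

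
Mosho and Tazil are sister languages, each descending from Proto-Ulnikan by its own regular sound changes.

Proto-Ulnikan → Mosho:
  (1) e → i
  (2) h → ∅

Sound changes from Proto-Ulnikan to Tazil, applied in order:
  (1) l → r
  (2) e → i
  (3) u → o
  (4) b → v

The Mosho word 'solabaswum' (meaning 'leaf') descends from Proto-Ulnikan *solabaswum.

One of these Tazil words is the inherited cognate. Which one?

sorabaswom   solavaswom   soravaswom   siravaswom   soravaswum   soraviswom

soravaswom

Tazil: *solabaswum
  solabaswum → sorabaswum   [unconditioned shift]
  sorabaswum (rule 2 does not apply)
  sorabaswum → sorabaswom   [vowel merger]
  sorabaswom → soravaswom   [unconditioned shift]
  giving Tazil soravaswom.
Among the options, 'soravaswom' alone shows every Tazil change applied in order.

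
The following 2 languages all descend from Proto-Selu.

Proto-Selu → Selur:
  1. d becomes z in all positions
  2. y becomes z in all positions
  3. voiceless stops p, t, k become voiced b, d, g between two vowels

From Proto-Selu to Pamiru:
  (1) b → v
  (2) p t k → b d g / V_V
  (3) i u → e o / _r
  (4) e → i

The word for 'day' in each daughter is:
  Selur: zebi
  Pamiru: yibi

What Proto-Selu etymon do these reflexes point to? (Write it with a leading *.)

*yepi

Position 3: Selur has b, Pamiru has b. In Pamiru, b can only continue *p, so the proto-segment is *p.
Position 2: Selur has e, Pamiru has i. Selur preserves e here (none of its changes turn any other segment into e), so the proto-segment is *e.
Verify the candidate proto-form against each daughter:
Selur: *yepi > zepi > zebi  (by unconditioned shift, intervocalic voicing)
Pamiru: *yepi > yebi > yibi  (by intervocalic voicing, vowel merger)
*yepi is the unique common source.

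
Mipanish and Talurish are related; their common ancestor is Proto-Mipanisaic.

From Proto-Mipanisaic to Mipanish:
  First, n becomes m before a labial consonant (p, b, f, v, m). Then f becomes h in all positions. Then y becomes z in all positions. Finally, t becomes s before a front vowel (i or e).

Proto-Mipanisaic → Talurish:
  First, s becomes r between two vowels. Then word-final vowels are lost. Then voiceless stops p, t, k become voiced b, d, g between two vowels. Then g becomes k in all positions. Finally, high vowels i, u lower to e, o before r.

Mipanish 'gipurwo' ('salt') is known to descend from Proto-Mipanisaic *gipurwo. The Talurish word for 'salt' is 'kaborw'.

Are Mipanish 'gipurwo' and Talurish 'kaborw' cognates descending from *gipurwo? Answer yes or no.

no

Derive the expected Talurish reflex of *gipurwo:
Talurish: *gipurwo
  gipurwo (rule 1 does not apply)
  gipurwo → gipurw   [apocope]
  gipurw → giburw   [intervocalic voicing]
  giburw → kiburw   [unconditioned shift]
  kiburw → kiborw   [pre-rhotic lowering]
  giving Talurish kiborw.
The regular Talurish reflex would be 'kiborw', but the attested form is 'kaborw'. The correspondence is irregular, so they are not cognates (the Talurish form has a different source).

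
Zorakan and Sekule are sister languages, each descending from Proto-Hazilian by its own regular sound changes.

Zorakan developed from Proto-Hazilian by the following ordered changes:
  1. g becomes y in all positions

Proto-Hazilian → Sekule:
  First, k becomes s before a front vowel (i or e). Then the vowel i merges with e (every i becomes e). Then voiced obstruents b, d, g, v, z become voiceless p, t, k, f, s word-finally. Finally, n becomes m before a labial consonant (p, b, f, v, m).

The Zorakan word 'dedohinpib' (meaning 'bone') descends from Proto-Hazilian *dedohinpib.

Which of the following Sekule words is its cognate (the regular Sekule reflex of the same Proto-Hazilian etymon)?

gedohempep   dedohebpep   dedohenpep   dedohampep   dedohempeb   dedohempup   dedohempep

dedohempep

Sekule: start from *dedohinpib.
  rule 1: no change — dedohinpib
  rule 2 (vowel merger): dedohinpib → dedohenpeb
  rule 3 (final devoicing): dedohenpeb → dedohenpep
  rule 4 (nasal place assimilation): dedohenpep → dedohempep
  ⇒ Sekule dedohempep
Among the options, 'dedohempep' alone shows every Sekule change applied in order.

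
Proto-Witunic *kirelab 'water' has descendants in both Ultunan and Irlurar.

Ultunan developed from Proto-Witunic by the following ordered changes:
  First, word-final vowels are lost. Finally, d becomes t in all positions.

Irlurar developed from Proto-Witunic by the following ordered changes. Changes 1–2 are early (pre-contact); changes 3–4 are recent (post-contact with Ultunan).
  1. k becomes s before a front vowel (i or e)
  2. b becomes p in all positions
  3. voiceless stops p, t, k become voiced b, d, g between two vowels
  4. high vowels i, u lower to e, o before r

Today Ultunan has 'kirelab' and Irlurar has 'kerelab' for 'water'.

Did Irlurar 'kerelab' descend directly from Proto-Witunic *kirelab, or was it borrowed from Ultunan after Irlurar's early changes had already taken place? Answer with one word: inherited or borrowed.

If inherited, *kirelab would pass through all of Irlurar's changes:
Irlurar: *kirelab > sirelab > sirelap > serelap  (by palatalisation, unconditioned shift, pre-rhotic lowering)
If borrowed from Ultunan 'kirelab' after the early changes, it would undergo only the recent ones:
  rule 3 (intervocalic voicing): no change (kirelab)
  rule 4 (pre-rhotic lowering): kirelab → kerelab
  ⇒ as a loan: kerelab
Irlurar 'kerelab' matches the loan outcome 'kerelab', not the inherited 'serelap' — it skipped the early Irlurar changes, so it was borrowed from Ultunan.

borrowed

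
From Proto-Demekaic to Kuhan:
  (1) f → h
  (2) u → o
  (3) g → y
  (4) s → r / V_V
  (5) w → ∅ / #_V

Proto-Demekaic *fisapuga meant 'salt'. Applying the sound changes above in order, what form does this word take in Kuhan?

hirapoya

Kuhan: start from *fisapuga.
  rule 1 (unconditioned shift): fisapuga → hisapuga
  rule 2 (vowel merger): hisapuga → hisapoga
  rule 3 (unconditioned shift): hisapoga → hisapoya
  rule 4 (rhotacism): hisapoya → hirapoya
  rule 5: no change — hirapoya
  ⇒ Kuhan hirapoya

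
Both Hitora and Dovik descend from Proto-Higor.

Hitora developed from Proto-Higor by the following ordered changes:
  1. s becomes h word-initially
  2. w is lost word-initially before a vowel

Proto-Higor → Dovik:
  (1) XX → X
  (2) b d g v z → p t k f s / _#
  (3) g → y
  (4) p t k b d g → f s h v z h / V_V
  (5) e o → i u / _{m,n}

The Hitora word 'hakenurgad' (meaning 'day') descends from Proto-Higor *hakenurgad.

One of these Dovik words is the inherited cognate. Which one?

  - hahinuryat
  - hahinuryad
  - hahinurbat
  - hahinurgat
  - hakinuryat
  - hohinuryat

Dovik: *hakenurgad > hakenurgat > hakenuryat > hahenuryat > hahinuryat  (by final devoicing, unconditioned shift, intervocalic lenition, pre-nasal raising)
Only 'hahinuryat' matches the regular Dovik development of *hakenurgad.

hahinuryat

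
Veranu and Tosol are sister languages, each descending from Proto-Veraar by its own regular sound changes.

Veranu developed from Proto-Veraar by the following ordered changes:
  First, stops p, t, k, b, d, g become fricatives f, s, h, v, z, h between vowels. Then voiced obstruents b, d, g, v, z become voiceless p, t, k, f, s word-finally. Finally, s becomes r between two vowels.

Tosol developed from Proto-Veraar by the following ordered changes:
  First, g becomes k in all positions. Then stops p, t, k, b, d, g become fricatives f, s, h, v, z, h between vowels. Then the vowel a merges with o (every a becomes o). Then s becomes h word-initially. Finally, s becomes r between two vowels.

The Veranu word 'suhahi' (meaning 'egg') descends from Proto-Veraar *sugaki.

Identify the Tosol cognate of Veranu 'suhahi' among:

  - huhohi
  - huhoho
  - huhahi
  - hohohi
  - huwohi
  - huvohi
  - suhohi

huhohi

Tosol: start from *sugaki.
  rule 1 (unconditioned shift): sugaki → sukaki
  rule 2 (intervocalic lenition): sukaki → suhahi
  rule 3 (vowel merger): suhahi → suhohi
  rule 4 (debuccalisation): suhohi → huhohi
  rule 5: no change — huhohi
  ⇒ Tosol huhohi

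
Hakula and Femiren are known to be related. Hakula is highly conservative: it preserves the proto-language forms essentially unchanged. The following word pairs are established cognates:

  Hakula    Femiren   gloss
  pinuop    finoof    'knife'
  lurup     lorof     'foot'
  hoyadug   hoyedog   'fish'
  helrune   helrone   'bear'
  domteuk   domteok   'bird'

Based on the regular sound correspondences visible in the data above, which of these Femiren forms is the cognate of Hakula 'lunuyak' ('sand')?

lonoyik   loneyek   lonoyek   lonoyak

lonoyek

helrune ~ helrone — Hakula u corresponds to Femiren o after a consonant, before a nasal.
hoyadug ~ hoyedog — Hakula u corresponds to Femiren o after a consonant, before a consonant other than r, m, n, p, b, f, v.
hoyadug ~ hoyedog — Hakula a corresponds to Femiren e after a consonant, before a consonant other than r, m, n, p, b, f, v.
Applying these to Hakula 'lunuyak':
  lunuyak → lonuyak   (u→o after a consonant, before a nasal)
  lonuyak → lonoyak   (u→o after a consonant, before a consonant other than r, m, n, p, b, f, v)
  lonoyak → lonoyek   (a→e after a consonant, before a consonant other than r, m, n, p, b, f, v)
So the Femiren cognate is 'lonoyek'.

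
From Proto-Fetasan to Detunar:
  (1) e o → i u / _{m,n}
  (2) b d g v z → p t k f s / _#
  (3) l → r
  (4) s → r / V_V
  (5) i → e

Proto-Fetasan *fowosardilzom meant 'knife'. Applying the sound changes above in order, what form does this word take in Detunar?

foworarderzum

Detunar: start from *fowosardilzom.
  rule 1 (pre-nasal raising): fowosardilzom → fowosardilzum
  rule 2: no change — fowosardilzum
  rule 3 (unconditioned shift): fowosardilzum → fowosardirzum
  rule 4 (rhotacism): fowosardirzum → foworardirzum
  rule 5 (vowel merger): foworardirzum → foworarderzum
  ⇒ Detunar foworarderzum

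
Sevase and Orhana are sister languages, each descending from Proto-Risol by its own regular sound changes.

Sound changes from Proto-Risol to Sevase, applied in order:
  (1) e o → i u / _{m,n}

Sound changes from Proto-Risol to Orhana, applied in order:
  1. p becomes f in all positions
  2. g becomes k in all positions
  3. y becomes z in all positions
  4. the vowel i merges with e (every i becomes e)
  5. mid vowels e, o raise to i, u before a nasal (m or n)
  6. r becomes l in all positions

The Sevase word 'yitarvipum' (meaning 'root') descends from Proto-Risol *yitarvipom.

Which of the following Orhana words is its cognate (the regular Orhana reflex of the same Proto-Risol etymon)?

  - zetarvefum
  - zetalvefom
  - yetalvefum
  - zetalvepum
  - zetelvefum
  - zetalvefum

Orhana: *yitarvipom > yitarvifom > zitarvifom > zetarvefom > zetarvefum > zetalvefum  (by unconditioned shift, unconditioned shift, vowel merger, pre-nasal raising, unconditioned shift)
Only 'zetalvefum' matches the regular Orhana development of *yitarvipom.

zetalvefum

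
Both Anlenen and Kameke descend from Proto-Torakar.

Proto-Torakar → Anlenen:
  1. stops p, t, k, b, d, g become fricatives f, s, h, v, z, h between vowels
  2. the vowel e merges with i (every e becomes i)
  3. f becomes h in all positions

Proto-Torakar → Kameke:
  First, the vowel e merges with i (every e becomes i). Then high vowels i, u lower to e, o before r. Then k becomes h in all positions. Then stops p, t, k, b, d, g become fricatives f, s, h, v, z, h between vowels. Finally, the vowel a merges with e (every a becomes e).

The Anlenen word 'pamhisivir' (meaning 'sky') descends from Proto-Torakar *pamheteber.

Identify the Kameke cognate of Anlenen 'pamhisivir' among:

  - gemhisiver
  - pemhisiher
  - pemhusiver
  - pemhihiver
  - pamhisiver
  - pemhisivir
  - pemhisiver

pemhisiver

Kameke: start from *pamheteber.
  rule 1 (vowel merger): pamheteber → pamhitibir
  rule 2 (pre-rhotic lowering): pamhitibir → pamhitiber
  rule 3: no change — pamhitiber
  rule 4 (intervocalic lenition): pamhitiber → pamhisiver
  rule 5 (vowel merger): pamhisiver → pemhisiver
  ⇒ Kameke pemhisiver
Only 'pemhisiver' matches the regular Kameke development of *pamheteber.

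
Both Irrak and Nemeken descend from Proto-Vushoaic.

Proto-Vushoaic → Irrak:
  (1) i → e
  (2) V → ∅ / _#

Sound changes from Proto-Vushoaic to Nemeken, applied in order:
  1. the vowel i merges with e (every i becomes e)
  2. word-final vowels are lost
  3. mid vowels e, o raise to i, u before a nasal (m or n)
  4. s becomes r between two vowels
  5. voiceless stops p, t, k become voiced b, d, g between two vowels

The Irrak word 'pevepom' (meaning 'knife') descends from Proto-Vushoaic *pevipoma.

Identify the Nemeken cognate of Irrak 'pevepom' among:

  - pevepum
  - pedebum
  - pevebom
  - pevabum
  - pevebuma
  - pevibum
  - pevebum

pevebum

Nemeken: *pevipoma > pevepoma > pevepom > pevepum > pevebum  (by vowel merger, apocope, pre-nasal raising, intervocalic voicing)
The other candidates each miss or misapply at least one Nemeken change.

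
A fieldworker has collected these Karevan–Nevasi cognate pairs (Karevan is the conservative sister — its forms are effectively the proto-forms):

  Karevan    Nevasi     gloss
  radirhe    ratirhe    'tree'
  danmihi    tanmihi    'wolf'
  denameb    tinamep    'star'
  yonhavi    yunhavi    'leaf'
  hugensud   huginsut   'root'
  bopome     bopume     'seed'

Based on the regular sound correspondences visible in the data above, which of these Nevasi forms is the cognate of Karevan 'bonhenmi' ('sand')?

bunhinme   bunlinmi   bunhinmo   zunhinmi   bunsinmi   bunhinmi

bunhinmi

yonhavi ~ yunhavi — Karevan o corresponds to Nevasi u after a consonant, before a nasal.
denameb ~ tinamep, hugensud ~ huginsut — Karevan e corresponds to Nevasi i after a consonant, before a nasal.
Applying these to Karevan 'bonhenmi':
  bonhenmi → bunhenmi   (o→u after a consonant, before a nasal)
  bunhenmi → bunhinmi   (e→i after a consonant, before a nasal)
So the Nevasi cognate is 'bunhinmi'.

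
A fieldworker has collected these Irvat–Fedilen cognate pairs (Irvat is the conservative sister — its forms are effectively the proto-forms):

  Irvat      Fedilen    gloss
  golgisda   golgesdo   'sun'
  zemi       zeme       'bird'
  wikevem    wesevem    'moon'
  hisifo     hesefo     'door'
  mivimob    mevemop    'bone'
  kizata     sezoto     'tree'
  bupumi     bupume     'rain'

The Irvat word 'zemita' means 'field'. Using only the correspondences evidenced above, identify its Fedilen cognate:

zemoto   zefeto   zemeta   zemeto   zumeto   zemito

zemeto

golgisda ~ golgesdo, wikevem ~ wesevem — Irvat i corresponds to Fedilen e after a consonant, before a consonant other than r, m, n, p, b, f, v.
golgisda ~ golgesdo, kizata ~ sezoto — Irvat a corresponds to Fedilen o word-finally.
Applying these to Irvat 'zemita':
  zemita → zemeta   (i→e after a consonant, before a consonant other than r, m, n, p, b, f, v)
  zemeta → zemeto   (a→o word-finally)
So the Fedilen cognate is 'zemeto'.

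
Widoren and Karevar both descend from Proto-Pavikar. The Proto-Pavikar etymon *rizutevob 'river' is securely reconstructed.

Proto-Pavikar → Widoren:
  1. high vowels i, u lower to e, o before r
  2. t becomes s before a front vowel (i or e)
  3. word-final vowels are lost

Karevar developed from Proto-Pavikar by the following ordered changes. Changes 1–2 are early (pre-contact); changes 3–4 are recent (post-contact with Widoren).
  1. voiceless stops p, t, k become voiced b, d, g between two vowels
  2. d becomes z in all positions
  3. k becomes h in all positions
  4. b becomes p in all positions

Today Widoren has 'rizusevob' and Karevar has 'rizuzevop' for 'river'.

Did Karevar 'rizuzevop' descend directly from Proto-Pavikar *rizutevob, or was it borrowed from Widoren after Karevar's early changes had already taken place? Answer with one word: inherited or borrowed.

If inherited, *rizutevob would pass through all of Karevar's changes:
Karevar: *rizutevob
  rizutevob → rizudevob   [intervocalic voicing]
  rizudevob → rizuzevob   [unconditioned shift]
  rizuzevob (rule 3 does not apply)
  rizuzevob → rizuzevop   [unconditioned shift]
  giving Karevar rizuzevop.
If borrowed from Widoren 'rizusevob' after the early changes, it would undergo only the recent ones:
  rule 3 (unconditioned shift): no change (rizusevob)
  rule 4 (unconditioned shift): rizusevob → rizusevop
  ⇒ as a loan: rizusevop
Karevar 'rizuzevop' matches the inherited outcome exactly, so it is an inherited cognate, not a loan.

inherited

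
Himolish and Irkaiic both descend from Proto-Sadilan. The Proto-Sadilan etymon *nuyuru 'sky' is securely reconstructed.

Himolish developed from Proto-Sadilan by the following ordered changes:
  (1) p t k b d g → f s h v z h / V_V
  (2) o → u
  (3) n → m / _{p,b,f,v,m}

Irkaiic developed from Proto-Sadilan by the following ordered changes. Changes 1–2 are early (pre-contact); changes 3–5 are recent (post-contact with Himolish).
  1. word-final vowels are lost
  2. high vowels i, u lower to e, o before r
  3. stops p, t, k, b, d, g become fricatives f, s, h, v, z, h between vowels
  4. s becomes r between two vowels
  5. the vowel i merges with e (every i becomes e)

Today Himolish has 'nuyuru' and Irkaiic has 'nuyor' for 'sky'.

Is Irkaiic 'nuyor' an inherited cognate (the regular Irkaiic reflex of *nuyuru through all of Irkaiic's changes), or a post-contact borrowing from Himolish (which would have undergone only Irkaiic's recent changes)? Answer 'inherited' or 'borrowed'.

inherited

If inherited, *nuyuru would pass through all of Irkaiic's changes:
Irkaiic: *nuyuru > nuyur > nuyor  (by apocope, pre-rhotic lowering)
If borrowed from Himolish 'nuyuru' after the early changes, it would undergo only the recent ones:
  rule 3 (intervocalic lenition): no change (nuyuru)
  rule 4 (rhotacism): no change (nuyuru)
  rule 5 (vowel merger): no change (nuyuru)
  ⇒ as a loan: nuyuru
Irkaiic 'nuyor' matches the inherited outcome exactly, so it is an inherited cognate, not a loan.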